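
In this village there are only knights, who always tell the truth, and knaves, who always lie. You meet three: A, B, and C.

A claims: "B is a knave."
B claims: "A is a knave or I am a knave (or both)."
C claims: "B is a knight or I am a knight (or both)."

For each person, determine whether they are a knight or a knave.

A: knave, B: knight, C: knight

Consider A. Suppose A is a knight.
Then whichever role B has, B's statement has the wrong truth value — contradiction.
So A is a knave.
With that fixed, B's statement is true, so B is a knight.
With that fixed, C's statement is true, so C is a knight.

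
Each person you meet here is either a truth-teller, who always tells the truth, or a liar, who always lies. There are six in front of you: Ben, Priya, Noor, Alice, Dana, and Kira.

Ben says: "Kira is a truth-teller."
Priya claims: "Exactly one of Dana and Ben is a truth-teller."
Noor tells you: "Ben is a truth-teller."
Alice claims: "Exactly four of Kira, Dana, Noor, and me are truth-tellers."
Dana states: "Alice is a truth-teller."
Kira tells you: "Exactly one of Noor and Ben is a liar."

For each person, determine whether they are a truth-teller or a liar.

Ben: liar, Priya: liar, Noor: liar, Alice: liar, Dana: liar, Kira: liar

Consider Ben. Suppose Ben is a truth-teller.
Then no assignment of the remaining roles makes every statement match its speaker's type — contradiction.
So Ben is a liar.
With that fixed, Noor's statement is false, so Noor is a liar.
With that fixed, Alice's statement is false, so Alice is a liar.
With that fixed, Dana's statement is false, so Dana is a liar.
With that fixed, Kira's statement is false, so Kira is a liar.
With that fixed, Priya's statement is false, so Priya is a liar.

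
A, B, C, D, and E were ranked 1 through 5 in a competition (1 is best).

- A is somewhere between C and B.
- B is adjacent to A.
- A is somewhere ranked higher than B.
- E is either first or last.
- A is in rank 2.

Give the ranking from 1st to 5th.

C, A, B, D, E

From clue 1: A is in {2,3,4}.
From clues 1–4: E is in {1,5}.
From clues 1–5: C → rank 1, A → rank 2, B → rank 3, D → rank 4, E → rank 5.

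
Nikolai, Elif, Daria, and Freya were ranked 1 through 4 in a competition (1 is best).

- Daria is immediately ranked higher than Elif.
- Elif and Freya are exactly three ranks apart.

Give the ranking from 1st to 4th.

From clue 1: Elif is in {2,3,4}.
From clues 1–2: Freya → rank 1, Nikolai → rank 2, Daria → rank 3, Elif → rank 4.

Freya, Nikolai, Daria, Elif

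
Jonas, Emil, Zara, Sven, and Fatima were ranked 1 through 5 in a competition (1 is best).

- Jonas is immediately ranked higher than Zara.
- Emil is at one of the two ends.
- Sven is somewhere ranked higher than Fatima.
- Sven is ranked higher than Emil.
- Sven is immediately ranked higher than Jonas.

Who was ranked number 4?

With clues 1–2, Emil is ruled out for rank 4.
With clues 1–4, Jonas and Sven are ruled out for rank 4.
With clues 1–5, Zara is ruled out for rank 4.
So rank 4 is Fatima.

Fatima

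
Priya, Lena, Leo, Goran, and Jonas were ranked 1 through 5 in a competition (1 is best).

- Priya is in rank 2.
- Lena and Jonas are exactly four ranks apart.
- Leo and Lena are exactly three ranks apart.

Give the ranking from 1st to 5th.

From clue 1: Priya → rank 2.
From clues 1–2: Lena is in {1,5}.
From clues 1–3: Lena → rank 1, Goran → rank 3, Leo → rank 4, Jonas → rank 5.

Lena, Priya, Goran, Leo, Jonas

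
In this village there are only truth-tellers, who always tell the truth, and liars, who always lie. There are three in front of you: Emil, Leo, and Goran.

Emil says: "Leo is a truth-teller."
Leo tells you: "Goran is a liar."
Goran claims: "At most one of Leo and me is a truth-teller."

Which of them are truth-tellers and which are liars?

Emil: liar, Leo: liar, Goran: truth-teller

Consider Emil. Suppose Emil is a truth-teller.
Then no assignment of the remaining roles makes every statement match its speaker's type — contradiction.
So Emil is a liar.
Consider Leo. Suppose Leo is a truth-teller.
Then Emil's statement comes out true, contradicting Emil being a liar.
So Leo is a liar.
With that fixed, Goran's statement is true, so Goran is a truth-teller.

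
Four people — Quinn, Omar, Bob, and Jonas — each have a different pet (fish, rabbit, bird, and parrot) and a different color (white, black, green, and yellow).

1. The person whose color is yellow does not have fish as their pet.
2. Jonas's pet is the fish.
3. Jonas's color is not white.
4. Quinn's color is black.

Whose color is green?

With clues 1–4, Bob, Omar, and Quinn are impossible for the one with color green.
That leaves Jonas.

Jonas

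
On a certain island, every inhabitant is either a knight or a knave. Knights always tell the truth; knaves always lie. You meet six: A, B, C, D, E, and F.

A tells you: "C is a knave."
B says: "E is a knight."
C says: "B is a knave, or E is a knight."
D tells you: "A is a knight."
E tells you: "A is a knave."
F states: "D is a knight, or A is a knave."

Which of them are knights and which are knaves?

Consider A. Suppose A is a knight.
Then no assignment of the remaining roles makes every statement match its speaker's type — contradiction.
So A is a knave.
With that fixed, D's statement is false, so D is a knave.
With that fixed, E's statement is true, so E is a knight.
With that fixed, F's statement is true, so F is a knight.
With that fixed, B's statement is true, so B is a knight.
With that fixed, C's statement is true, so C is a knight.

A: knave, B: knight, C: knight, D: knave, E: knight, F: knight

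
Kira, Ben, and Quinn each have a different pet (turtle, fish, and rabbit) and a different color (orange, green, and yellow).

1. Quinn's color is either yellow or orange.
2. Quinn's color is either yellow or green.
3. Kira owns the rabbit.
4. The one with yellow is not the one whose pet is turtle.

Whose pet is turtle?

With clues 1–3, Kira is impossible for the one with pet turtle.
With clues 1–4, Quinn is impossible for the one with pet turtle.
That leaves Ben.

Ben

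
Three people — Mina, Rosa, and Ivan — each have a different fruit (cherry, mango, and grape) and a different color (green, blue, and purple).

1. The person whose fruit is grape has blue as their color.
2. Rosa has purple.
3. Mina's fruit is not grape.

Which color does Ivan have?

With clues 1–2, purple is impossible for Ivan's color.
With clues 1–3, green is impossible for Ivan's color.
That leaves blue.

blue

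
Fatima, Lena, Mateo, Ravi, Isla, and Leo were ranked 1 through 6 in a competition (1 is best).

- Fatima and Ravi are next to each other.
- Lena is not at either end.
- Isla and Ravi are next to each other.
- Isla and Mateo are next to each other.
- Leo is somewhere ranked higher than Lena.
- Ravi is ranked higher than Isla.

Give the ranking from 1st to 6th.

From clues 1–2: Lena is in {2,3,4,5}.
From clues 1–4: Lena is in {2,5}.
From clues 1–5: Leo → rank 1, Lena → rank 2.
From clues 1–6: Fatima → rank 3, Ravi → rank 4, Isla → rank 5, Mateo → rank 6.

Leo, Lena, Fatima, Ravi, Isla, Mateo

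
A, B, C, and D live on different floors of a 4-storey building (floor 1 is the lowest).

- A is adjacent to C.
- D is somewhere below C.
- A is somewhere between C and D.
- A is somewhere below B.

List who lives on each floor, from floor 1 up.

From clues 1–2: D is in {1,2}.
From clues 1–3: A is in {2,3}.
From clues 1–4: D → floor 1, A → floor 2, C → floor 3, B → floor 4.

D, A, C, B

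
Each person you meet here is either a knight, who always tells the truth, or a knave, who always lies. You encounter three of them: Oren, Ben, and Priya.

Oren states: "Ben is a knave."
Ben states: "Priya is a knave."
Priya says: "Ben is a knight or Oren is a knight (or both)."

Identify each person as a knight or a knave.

Oren: knight, Ben: knave, Priya: knight

Consider Oren. Suppose Oren is a knave.
Then no assignment of the remaining roles makes every statement match its speaker's type — contradiction.
So Oren is a knight.
With that fixed, Priya's statement is true, so Priya is a knight.
With that fixed, Ben's statement is false, so Ben is a knave.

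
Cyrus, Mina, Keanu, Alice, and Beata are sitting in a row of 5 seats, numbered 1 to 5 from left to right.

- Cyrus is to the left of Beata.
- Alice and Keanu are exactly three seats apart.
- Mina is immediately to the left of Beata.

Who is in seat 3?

Mina

With clues 1–2, Alice and Keanu are ruled out for seat 3.
With clues 1–3, Beata and Cyrus are ruled out for seat 3.
So seat 3 is Mina.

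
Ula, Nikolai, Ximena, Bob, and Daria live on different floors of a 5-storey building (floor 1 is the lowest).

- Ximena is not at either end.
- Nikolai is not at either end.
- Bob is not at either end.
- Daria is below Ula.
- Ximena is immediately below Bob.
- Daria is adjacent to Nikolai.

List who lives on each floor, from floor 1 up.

From clue 1: Ximena is in {2,3,4}.
From clues 1–2: Nikolai is in {2,3,4}.
From clues 1–3: Ula is in {1,5}.
From clues 1–4: Daria → floor 1, Ula → floor 5.
From clues 1–5: Nikolai is in {2,4}.
From clues 1–6: Nikolai → floor 2, Ximena → floor 3, Bob → floor 4.

Daria, Nikolai, Ximena, Bob, Ula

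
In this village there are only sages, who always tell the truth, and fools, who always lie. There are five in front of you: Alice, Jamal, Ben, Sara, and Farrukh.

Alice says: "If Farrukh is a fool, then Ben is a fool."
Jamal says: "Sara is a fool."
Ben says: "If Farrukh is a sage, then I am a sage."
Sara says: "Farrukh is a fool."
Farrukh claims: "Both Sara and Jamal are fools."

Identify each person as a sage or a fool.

Consider Alice. Suppose Alice is a sage.
Then no assignment of the remaining roles makes every statement match its speaker's type — contradiction.
So Alice is a fool.
Consider Jamal. Suppose Jamal is a sage.
Then no assignment of the remaining roles makes every statement match its speaker's type — contradiction.
So Jamal is a fool.
Consider Ben. Suppose Ben is a fool.
Then Alice's statement comes out true, contradicting Alice being a fool.
So Ben is a sage.
Consider Sara. Suppose Sara is a fool.
Then Jamal's statement comes out true, contradicting Jamal being a fool.
So Sara is a sage.
With that fixed, Farrukh's statement is false, so Farrukh is a fool.

Alice: fool, Jamal: fool, Ben: sage, Sara: sage, Farrukh: fool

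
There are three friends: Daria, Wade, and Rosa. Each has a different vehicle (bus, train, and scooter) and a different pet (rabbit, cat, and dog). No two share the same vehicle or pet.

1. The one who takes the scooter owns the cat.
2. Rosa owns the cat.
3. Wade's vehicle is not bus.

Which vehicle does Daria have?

bus

With clues 1–2, scooter is impossible for Daria's vehicle.
With clues 1–3, train is impossible for Daria's vehicle.
That leaves bus.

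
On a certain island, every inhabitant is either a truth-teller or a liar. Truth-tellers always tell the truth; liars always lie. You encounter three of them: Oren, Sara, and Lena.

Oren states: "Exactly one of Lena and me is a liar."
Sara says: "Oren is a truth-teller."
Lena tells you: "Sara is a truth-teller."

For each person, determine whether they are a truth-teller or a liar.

Oren: liar, Sara: liar, Lena: liar

Consider Oren. Suppose Oren is a truth-teller.
Then no assignment of the remaining roles makes every statement match its speaker's type — contradiction.
So Oren is a liar.
With that fixed, Sara's statement is false, so Sara is a liar.
With that fixed, Lena's statement is false, so Lena is a liar.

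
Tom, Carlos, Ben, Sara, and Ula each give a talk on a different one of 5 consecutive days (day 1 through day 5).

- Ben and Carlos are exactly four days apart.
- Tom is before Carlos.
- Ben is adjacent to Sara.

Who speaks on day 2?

With clue 1, Ben and Carlos are ruled out for day 2.
With clues 1–3, Tom and Ula are ruled out for day 2.
So day 2 is Sara.

Sara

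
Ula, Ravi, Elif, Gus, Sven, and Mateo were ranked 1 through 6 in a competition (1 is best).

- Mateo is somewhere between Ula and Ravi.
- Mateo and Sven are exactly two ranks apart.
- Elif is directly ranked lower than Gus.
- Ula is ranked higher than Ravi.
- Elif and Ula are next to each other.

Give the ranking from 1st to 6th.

From clue 1: Mateo is in {2,3,4,5}.
From clues 1–3: Elif is in {2,3,5,6}.
From clues 1–4: Ula is in {1,2,3,4}.
From clues 1–5: Gus → rank 1, Elif → rank 2, Ula → rank 3, Mateo → rank 4, Ravi → rank 5, Sven → rank 6.

Gus, Elif, Ula, Mateo, Ravi, Sven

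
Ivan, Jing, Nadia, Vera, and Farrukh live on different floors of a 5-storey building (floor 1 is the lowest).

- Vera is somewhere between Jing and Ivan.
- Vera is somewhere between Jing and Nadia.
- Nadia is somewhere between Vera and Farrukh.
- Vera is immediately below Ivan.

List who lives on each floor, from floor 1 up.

Jing, Vera, Ivan, Nadia, Farrukh

From clue 1: Vera is in {2,3,4}.
From clues 1–3: Jing is in {1,5}.
From clues 1–4: Jing → floor 1, Vera → floor 2, Ivan → floor 3, Nadia → floor 4, Farrukh → floor 5.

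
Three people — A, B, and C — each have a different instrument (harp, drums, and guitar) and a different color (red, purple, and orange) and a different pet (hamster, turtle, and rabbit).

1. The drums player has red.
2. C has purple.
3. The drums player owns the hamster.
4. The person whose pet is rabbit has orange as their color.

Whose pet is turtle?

C

With clues 1–4, A and B are impossible for the one with pet turtle.
That leaves C.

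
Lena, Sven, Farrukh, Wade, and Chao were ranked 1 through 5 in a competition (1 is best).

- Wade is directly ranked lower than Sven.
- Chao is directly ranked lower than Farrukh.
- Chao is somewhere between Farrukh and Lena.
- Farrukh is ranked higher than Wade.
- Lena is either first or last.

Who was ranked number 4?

Wade

With clues 1–2, Lena is ruled out for rank 4.
With clues 1–3, Farrukh is ruled out for rank 4.
With clues 1–4, Chao is ruled out for rank 4.
With clues 1–5, Sven is ruled out for rank 4.
So rank 4 is Wade.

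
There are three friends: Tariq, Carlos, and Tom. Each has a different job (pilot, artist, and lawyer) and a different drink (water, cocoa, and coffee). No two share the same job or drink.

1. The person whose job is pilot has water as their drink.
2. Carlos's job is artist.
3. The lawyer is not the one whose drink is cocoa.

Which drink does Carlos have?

cocoa

With clues 1–2, water is impossible for Carlos's drink.
With clues 1–3, coffee is impossible for Carlos's drink.
That leaves cocoa.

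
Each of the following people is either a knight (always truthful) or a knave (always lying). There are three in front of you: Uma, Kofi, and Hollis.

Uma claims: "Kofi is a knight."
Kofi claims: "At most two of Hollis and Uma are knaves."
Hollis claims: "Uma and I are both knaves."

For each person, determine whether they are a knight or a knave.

Regardless of anyone's role, Kofi's statement is true, so Kofi is a knight.
With that fixed, Uma's statement is true, so Uma is a knight.
With that fixed, Hollis's statement is false, so Hollis is a knave.

Uma: knight, Kofi: knight, Hollis: knave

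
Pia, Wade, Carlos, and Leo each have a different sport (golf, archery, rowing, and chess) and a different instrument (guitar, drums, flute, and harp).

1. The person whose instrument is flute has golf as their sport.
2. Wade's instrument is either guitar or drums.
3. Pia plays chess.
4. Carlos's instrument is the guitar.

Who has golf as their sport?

With clues 1–2, Wade is impossible for the one with sport golf.
With clues 1–3, Pia is impossible for the one with sport golf.
With clues 1–4, Carlos is impossible for the one with sport golf.
That leaves Leo.

Leo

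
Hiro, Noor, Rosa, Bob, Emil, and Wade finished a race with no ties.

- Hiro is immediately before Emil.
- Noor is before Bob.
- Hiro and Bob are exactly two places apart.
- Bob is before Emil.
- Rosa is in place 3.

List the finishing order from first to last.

Noor, Bob, Rosa, Hiro, Emil, Wade

From clue 1: Hiro is in {1,2,3,4,5}.
From clues 1–3: Noor is in {1,2,3}.
From clues 1–4: Hiro is in {4,5}.
From clues 1–5: Noor → place 1, Bob → place 2, Rosa → place 3, Hiro → place 4, Emil → place 5, Wade → place 6.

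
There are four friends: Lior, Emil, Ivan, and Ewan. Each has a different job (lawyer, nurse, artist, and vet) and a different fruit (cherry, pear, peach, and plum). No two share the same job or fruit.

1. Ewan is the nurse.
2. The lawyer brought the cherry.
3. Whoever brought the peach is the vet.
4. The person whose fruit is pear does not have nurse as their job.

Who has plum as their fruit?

With clues 1–4, Emil, Ivan, and Lior are impossible for the one with fruit plum.
That leaves Ewan.

Ewan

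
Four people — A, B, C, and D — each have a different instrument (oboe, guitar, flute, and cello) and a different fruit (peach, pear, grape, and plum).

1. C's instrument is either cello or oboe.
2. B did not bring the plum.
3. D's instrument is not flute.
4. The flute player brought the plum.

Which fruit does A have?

plum

With clues 1–4, grape, peach, and pear are impossible for A's fruit.
That leaves plum.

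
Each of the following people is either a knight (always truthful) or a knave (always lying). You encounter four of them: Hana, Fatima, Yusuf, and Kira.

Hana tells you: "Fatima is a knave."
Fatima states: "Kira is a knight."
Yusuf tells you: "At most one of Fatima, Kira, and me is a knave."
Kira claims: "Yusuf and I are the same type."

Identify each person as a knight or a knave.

Hana: knave, Fatima: knight, Yusuf: knight, Kira: knight

Consider Hana. Suppose Hana is a knight.
Then no assignment of the remaining roles makes every statement match its speaker's type — contradiction.
So Hana is a knave.
Consider Fatima. Suppose Fatima is a knave.
Then Hana's statement comes out true, contradicting Hana being a knave.
So Fatima is a knight.
Consider Yusuf. Suppose Yusuf is a knave.
Then whichever role Kira has, Kira's statement has the wrong truth value — contradiction.
So Yusuf is a knight.
Consider Kira. Suppose Kira is a knave.
Then Fatima's statement comes out false, contradicting Fatima being a knight.
So Kira is a knight.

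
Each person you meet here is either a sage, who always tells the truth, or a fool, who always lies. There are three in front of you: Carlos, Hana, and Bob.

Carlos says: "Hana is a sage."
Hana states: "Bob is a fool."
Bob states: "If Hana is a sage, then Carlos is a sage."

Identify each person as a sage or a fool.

Consider Carlos. Suppose Carlos is a sage.
Then no assignment of the remaining roles makes every statement match its speaker's type — contradiction.
So Carlos is a fool.
Consider Hana. Suppose Hana is a sage.
Then Carlos's statement comes out true, contradicting Carlos being a fool.
So Hana is a fool.
With that fixed, Bob's statement is true, so Bob is a sage.

Carlos: fool, Hana: fool, Bob: sage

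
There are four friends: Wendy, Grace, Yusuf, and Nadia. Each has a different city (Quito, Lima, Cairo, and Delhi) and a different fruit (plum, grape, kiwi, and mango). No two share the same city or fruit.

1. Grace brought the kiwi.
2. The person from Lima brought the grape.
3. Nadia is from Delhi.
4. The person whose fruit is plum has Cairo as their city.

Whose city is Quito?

With clues 1–3, Nadia is impossible for the one with city Quito.
With clues 1–4, Wendy and Yusuf are impossible for the one with city Quito.
That leaves Grace.

Grace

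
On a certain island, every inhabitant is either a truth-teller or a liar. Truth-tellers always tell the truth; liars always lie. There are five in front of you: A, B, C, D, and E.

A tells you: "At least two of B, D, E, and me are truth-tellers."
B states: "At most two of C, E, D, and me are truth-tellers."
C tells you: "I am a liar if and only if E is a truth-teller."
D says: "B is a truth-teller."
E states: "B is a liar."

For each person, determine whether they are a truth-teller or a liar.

A: truth-teller, B: truth-teller, C: liar, D: truth-teller, E: liar

Consider A. Suppose A is a liar.
Then no assignment of the remaining roles makes every statement match its speaker's type — contradiction.
So A is a truth-teller.
Consider B. Suppose B is a liar.
Then no assignment of the remaining roles makes every statement match its speaker's type — contradiction.
So B is a truth-teller.
With that fixed, D's statement is true, so D is a truth-teller.
With that fixed, E's statement is false, so E is a liar.
Consider C. Suppose C is a truth-teller.
Then B's statement comes out false, contradicting B being a truth-teller.
So C is a liar.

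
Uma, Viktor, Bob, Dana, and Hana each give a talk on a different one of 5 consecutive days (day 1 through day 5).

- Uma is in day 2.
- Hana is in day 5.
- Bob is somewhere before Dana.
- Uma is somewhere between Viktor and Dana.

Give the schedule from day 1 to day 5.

Viktor, Uma, Bob, Dana, Hana

From clue 1: Uma → day 2.
From clues 1–2: Hana → day 5.
From clues 1–3: Bob is in {1,3}.
From clues 1–4: Viktor → day 1, Bob → day 3, Dana → day 4.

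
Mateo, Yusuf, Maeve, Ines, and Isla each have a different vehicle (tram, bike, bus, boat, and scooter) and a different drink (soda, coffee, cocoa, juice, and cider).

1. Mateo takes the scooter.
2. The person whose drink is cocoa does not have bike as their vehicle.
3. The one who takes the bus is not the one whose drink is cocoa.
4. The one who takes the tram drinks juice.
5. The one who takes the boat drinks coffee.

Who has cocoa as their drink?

With clues 1–5, Ines, Isla, Maeve, and Yusuf are impossible for the one with drink cocoa.
That leaves Mateo.

Mateo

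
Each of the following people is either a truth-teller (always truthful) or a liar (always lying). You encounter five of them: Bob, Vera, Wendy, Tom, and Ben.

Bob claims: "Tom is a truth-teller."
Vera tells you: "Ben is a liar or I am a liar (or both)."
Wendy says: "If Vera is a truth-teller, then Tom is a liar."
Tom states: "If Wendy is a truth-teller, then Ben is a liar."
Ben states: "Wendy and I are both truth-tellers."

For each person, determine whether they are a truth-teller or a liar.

Bob: truth-teller, Vera: truth-teller, Wendy: liar, Tom: truth-teller, Ben: liar

Consider Bob. Suppose Bob is a liar.
Then no assignment of the remaining roles makes every statement match its speaker's type — contradiction.
So Bob is a truth-teller.
Consider Vera. Suppose Vera is a liar.
Then Vera's own statement would have to be false, but it can't be — contradiction.
So Vera is a truth-teller.
Consider Wendy. Suppose Wendy is a truth-teller.
Then no assignment of the remaining roles makes every statement match its speaker's type — contradiction.
So Wendy is a liar.
With that fixed, Tom's statement is true, so Tom is a truth-teller.
With that fixed, Ben's statement is false, so Ben is a liar.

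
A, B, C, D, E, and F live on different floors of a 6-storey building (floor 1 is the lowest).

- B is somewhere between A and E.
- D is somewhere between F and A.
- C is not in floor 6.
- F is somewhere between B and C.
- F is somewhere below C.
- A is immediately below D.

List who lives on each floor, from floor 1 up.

A, D, B, F, C, E

From clue 1: B is in {2,3,4,5}.
From clues 1–4: F is in {2,3,4}.
From clues 1–5: A is in {1,6}.
From clues 1–6: A → floor 1, D → floor 2, B → floor 3, F → floor 4, C → floor 5, E → floor 6.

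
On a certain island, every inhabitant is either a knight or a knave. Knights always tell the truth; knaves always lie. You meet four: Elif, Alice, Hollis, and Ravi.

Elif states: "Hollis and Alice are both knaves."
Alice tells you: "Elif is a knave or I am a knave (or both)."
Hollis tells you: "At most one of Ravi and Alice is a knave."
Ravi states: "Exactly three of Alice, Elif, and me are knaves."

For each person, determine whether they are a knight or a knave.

Elif: knave, Alice: knight, Hollis: knight, Ravi: knave

Consider Elif. Suppose Elif is a knight.
Then whichever role Alice has, Alice's statement has the wrong truth value — contradiction.
So Elif is a knave.
With that fixed, Alice's statement is true, so Alice is a knight.
With that fixed, Hollis's statement is true, so Hollis is a knight.
With that fixed, Ravi's statement is false, so Ravi is a knave.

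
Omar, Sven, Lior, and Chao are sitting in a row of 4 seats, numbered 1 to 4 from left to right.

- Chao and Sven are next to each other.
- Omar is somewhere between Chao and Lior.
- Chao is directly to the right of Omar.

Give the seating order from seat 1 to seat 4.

From clues 1–2: Omar is in {2,3}.
From clues 1–3: Lior → seat 1, Omar → seat 2, Chao → seat 3, Sven → seat 4.

Lior, Omar, Chao, Sven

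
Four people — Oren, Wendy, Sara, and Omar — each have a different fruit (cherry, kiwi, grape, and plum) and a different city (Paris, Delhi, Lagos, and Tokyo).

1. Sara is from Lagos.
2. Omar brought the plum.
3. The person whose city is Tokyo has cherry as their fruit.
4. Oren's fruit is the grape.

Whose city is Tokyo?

Wendy

Clue 1 rules out Sara for the one with city Tokyo.
With clues 1–3, Omar is impossible for the one with city Tokyo.
With clues 1–4, Oren is impossible for the one with city Tokyo.
That leaves Wendy.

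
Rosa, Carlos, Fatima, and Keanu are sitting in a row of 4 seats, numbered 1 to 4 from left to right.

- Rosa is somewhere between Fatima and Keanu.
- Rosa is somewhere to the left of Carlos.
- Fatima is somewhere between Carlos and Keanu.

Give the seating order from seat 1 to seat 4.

Keanu, Rosa, Fatima, Carlos

From clue 1: Rosa is in {2,3}.
From clues 1–2: Rosa → seat 2.
From clues 1–3: Keanu → seat 1, Fatima → seat 3, Carlos → seat 4.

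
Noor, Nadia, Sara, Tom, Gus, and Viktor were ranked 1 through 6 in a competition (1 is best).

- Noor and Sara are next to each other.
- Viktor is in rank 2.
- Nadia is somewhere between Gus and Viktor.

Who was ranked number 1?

With clues 1–2, Noor, Sara, and Viktor are ruled out for rank 1.
With clues 1–3, Gus and Nadia are ruled out for rank 1.
So rank 1 is Tom.

Tom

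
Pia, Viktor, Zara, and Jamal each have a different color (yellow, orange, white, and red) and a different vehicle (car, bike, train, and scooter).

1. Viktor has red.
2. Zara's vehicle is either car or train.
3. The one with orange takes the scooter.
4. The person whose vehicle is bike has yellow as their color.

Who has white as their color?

Clue 1 rules out Viktor for the one with color white.
With clues 1–4, Jamal and Pia are impossible for the one with color white.
That leaves Zara.

Zara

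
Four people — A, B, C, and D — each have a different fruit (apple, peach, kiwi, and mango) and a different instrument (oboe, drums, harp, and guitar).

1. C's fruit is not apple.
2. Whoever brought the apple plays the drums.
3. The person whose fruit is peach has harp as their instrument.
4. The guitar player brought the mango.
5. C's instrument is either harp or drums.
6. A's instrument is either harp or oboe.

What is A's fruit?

With clues 1–5, peach is impossible for A's fruit.
With clues 1–6, apple and mango are impossible for A's fruit.
That leaves kiwi.

kiwi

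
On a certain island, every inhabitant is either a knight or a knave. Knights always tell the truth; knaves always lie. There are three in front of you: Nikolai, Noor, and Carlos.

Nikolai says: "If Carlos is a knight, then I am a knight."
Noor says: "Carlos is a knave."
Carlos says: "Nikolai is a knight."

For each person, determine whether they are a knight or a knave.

Nikolai: knight, Noor: knave, Carlos: knight

Consider Nikolai. Suppose Nikolai is a knave.
Then no assignment of the remaining roles makes every statement match its speaker's type — contradiction.
So Nikolai is a knight.
With that fixed, Carlos's statement is true, so Carlos is a knight.
With that fixed, Noor's statement is false, so Noor is a knave.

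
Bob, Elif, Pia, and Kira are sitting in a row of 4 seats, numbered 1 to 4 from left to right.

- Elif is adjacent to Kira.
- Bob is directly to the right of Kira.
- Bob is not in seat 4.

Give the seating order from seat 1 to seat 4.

From clues 1–2: Bob is in {3,4}.
From clues 1–3: Elif → seat 1, Kira → seat 2, Bob → seat 3, Pia → seat 4.

Elif, Kira, Bob, Pia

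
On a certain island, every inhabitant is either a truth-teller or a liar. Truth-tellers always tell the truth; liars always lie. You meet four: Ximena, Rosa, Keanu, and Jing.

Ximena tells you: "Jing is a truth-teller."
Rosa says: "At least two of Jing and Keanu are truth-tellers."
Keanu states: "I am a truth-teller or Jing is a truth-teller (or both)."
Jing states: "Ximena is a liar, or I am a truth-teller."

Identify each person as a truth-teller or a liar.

Ximena: truth-teller, Rosa: truth-teller, Keanu: truth-teller, Jing: truth-teller

Consider Ximena. Suppose Ximena is a liar.
Then no assignment of the remaining roles makes every statement match its speaker's type — contradiction.
So Ximena is a truth-teller.
Consider Rosa. Suppose Rosa is a liar.
Then no assignment of the remaining roles makes every statement match its speaker's type — contradiction.
So Rosa is a truth-teller.
Consider Keanu. Suppose Keanu is a liar.
Then Rosa's statement comes out false, contradicting Rosa being a truth-teller.
So Keanu is a truth-teller.
Consider Jing. Suppose Jing is a liar.
Then Ximena's statement comes out false, contradicting Ximena being a truth-teller.
So Jing is a truth-teller.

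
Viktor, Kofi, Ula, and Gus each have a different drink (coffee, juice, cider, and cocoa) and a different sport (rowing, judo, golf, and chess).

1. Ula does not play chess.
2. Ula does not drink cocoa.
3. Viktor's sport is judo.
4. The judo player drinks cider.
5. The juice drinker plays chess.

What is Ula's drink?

coffee

With clues 1–2, cocoa is impossible for Ula's drink.
With clues 1–4, cider is impossible for Ula's drink.
With clues 1–5, juice is impossible for Ula's drink.
That leaves coffee.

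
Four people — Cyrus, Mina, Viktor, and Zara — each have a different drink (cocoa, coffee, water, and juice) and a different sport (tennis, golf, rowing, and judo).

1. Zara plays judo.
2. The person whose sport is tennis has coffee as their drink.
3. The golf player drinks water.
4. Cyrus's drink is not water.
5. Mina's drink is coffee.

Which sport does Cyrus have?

rowing

Clue 1 rules out judo for Cyrus's sport.
With clues 1–4, golf is impossible for Cyrus's sport.
With clues 1–5, tennis is impossible for Cyrus's sport.
That leaves rowing.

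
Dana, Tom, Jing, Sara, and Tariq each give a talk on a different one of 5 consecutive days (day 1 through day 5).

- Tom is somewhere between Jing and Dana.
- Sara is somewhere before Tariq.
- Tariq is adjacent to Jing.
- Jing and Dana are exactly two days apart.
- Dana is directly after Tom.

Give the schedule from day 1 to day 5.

From clue 1: Tom is in {2,3,4}.
From clues 1–3: Dana is in {1,2,5}.
From clues 1–4: Sara → day 1.
From clues 1–5: Tariq → day 2, Jing → day 3, Tom → day 4, Dana → day 5.

Sara, Tariq, Jing, Tom, Dana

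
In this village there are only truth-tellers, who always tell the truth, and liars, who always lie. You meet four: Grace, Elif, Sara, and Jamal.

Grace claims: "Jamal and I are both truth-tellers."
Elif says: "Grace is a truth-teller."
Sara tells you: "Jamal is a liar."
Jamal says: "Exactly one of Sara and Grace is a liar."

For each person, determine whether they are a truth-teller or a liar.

Grace: truth-teller, Elif: truth-teller, Sara: liar, Jamal: truth-teller

Consider Grace. Suppose Grace is a liar.
Then no assignment of the remaining roles makes every statement match its speaker's type — contradiction.
So Grace is a truth-teller.
With that fixed, Elif's statement is true, so Elif is a truth-teller.
Consider Sara. Suppose Sara is a truth-teller.
Then no assignment of the remaining roles makes every statement match its speaker's type — contradiction.
So Sara is a liar.
With that fixed, Jamal's statement is true, so Jamal is a truth-teller.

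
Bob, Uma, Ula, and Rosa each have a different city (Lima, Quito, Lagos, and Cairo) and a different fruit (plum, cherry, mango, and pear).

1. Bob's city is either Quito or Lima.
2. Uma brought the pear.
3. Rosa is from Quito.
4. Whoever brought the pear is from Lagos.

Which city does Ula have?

Cairo

With clues 1–3, Lima and Quito are impossible for Ula's city.
With clues 1–4, Lagos is impossible for Ula's city.
That leaves Cairo.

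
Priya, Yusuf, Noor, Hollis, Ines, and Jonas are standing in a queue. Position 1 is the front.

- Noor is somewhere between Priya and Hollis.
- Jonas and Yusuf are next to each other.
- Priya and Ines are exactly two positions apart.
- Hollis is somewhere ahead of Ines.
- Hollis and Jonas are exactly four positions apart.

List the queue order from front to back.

From clue 1: Noor is in {2,3,4,5}.
From clues 1–3: Priya is in {1,3,4,6}.
From clues 1–4: Priya is in {4,6}.
From clues 1–5: Hollis → position 1, Ines → position 2, Noor → position 3, Priya → position 4, Jonas → position 5, Yusuf → position 6.

Hollis, Ines, Noor, Priya, Jonas, Yusuf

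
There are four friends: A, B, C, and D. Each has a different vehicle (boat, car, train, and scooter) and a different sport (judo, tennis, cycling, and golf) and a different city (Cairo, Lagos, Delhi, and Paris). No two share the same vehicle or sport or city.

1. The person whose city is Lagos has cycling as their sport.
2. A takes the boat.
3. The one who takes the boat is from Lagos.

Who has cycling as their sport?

A

With clues 1–3, B, C, and D are impossible for the one with sport cycling.
That leaves A.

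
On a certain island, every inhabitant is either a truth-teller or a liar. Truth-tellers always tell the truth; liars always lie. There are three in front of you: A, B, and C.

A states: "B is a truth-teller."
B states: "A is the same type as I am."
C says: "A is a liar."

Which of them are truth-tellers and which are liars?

Consider A. Suppose A is a liar.
Then whichever role B has, B's statement has the wrong truth value — contradiction.
So A is a truth-teller.
With that fixed, C's statement is false, so C is a liar.
Consider B. Suppose B is a liar.
Then A's statement comes out false, contradicting A being a truth-teller.
So B is a truth-teller.

A: truth-teller, B: truth-teller, C: liar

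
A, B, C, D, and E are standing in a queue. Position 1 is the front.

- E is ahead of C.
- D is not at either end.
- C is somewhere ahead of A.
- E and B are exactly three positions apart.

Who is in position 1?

With clue 1, C is ruled out for position 1.
With clues 1–2, D is ruled out for position 1.
With clues 1–3, A is ruled out for position 1.
With clues 1–4, B is ruled out for position 1.
So position 1 is E.

E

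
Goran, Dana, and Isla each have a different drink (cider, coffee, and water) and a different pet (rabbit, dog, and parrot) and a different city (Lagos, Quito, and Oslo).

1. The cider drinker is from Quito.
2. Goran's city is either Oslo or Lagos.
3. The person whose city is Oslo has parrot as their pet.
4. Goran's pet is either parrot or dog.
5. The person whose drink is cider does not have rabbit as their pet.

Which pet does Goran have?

With clues 1–4, rabbit is impossible for Goran's pet.
With clues 1–5, dog is impossible for Goran's pet.
That leaves parrot.

parrot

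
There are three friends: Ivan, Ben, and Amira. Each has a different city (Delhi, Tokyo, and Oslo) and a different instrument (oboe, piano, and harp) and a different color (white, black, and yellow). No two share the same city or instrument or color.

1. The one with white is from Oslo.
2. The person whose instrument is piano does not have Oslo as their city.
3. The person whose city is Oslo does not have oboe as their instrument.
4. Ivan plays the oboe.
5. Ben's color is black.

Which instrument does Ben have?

piano

With clues 1–4, oboe is impossible for Ben's instrument.
With clues 1–5, harp is impossible for Ben's instrument.
That leaves piano.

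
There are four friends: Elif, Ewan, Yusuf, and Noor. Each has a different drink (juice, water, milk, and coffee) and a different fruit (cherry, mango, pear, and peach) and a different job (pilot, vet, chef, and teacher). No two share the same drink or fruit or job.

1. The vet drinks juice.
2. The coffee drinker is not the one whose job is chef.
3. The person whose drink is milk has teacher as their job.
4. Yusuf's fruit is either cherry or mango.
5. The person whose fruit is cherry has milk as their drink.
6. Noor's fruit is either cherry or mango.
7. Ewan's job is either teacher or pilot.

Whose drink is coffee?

With clues 1–7, Elif, Noor, and Yusuf are impossible for the one with drink coffee.
That leaves Ewan.

Ewan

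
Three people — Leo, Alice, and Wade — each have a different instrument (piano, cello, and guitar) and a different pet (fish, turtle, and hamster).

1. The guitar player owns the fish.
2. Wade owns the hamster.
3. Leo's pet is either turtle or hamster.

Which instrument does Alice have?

guitar

With clues 1–3, cello and piano are impossible for Alice's instrument.
That leaves guitar.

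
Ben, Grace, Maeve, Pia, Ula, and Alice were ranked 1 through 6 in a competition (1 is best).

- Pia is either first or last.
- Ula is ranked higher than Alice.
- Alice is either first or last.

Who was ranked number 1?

Pia

With clues 1–2, Alice is ruled out for rank 1.
With clues 1–3, Ben, Grace, Maeve, and Ula are ruled out for rank 1.
So rank 1 is Pia.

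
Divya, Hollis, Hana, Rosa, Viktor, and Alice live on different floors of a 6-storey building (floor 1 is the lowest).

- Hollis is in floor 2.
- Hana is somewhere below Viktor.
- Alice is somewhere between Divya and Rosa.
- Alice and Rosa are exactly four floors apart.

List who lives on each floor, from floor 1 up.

From clue 1: Hollis → floor 2.
From clues 1–2: Hana is in {1,3,4,5}.
From clues 1–3: Alice is in {3,4,5}.
From clues 1–4: Rosa → floor 1, Hana → floor 3, Viktor → floor 4, Alice → floor 5, Divya → floor 6.

Rosa, Hollis, Hana, Viktor, Alice, Divya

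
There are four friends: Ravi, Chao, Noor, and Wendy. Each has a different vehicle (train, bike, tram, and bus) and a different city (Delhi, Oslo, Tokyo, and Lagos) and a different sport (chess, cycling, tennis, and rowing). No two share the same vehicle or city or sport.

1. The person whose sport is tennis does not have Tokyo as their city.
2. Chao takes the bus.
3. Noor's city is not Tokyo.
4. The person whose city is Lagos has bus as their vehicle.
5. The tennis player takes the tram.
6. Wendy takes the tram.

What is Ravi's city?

With clues 1–4, Lagos is impossible for Ravi's city.
With clues 1–6, Delhi and Oslo are impossible for Ravi's city.
That leaves Tokyo.

Tokyo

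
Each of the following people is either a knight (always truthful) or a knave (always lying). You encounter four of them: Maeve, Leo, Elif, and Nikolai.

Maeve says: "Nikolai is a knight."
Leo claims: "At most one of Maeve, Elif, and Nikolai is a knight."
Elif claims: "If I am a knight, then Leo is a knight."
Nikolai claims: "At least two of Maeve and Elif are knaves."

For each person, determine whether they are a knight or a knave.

Maeve: knave, Leo: knight, Elif: knight, Nikolai: knave

Consider Maeve. Suppose Maeve is a knight.
Then no assignment of the remaining roles makes every statement match its speaker's type — contradiction.
So Maeve is a knave.
Consider Leo. Suppose Leo is a knave.
Then whichever role Elif has, Elif's statement has the wrong truth value — contradiction.
So Leo is a knight.
With that fixed, Elif's statement is true, so Elif is a knight.
With that fixed, Nikolai's statement is false, so Nikolai is a knave.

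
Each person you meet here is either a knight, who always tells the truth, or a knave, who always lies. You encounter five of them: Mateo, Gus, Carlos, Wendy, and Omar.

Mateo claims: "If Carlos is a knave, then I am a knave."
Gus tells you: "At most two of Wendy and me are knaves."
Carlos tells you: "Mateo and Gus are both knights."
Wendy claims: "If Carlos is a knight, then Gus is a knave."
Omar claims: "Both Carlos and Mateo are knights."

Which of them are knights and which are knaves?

Mateo: knight, Gus: knight, Carlos: knight, Wendy: knave, Omar: knight

Regardless of anyone's role, Gus's statement is true, so Gus is a knight.
Consider Mateo. Suppose Mateo is a knave.
Then Mateo's own statement would have to be false, but it can't be — contradiction.
So Mateo is a knight.
With that fixed, Carlos's statement is true, so Carlos is a knight.
With that fixed, Wendy's statement is false, so Wendy is a knave.
With that fixed, Omar's statement is true, so Omar is a knight.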